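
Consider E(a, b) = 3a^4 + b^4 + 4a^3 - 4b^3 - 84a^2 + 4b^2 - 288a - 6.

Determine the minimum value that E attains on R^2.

E(a,b) separates as P(a) + Q(b) − 6, so its minimum is min P + min Q − 6.
P'(a) = 12(a - 4)(a + 2)(a + 3) vanishes at a ∈ {-3, -2, 4}; Q'(b) = 4b(b - 2)(b - 1) vanishes at b ∈ {0, 1, 2}.
Local minima of P (where P''>0): P(-3)=243, P(4)=-1472. Local minima of Q: Q(0)=0, Q(2)=0.
So the global minimum of E is P(4) + Q(0) − 6 = -1472 + 0 − 6 = -1478, attained at (4, 0).

-1478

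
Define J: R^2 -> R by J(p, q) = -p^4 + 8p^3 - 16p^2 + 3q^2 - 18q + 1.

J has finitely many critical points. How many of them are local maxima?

0

J separates as a function of p plus a function of q, so ∇J=0 decouples.
∂J/∂p = -4p(p - 4)(p - 2) = 0 at p ∈ {0, 2, 4}; ∂J/∂q = 6(q - 3) = 0 at q ∈ {3}.
The Hessian is diagonal: diag(J_pp, J_qq). Second derivatives: J_pp(0)=-32, J_pp(2)=16, J_pp(4)=-32; J_qq(3)=6.
Local maxima occur where both diagonal entries negative: none. Count: 0.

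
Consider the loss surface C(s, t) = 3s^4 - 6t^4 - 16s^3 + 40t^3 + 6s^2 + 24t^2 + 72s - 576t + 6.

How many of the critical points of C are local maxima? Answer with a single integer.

2

C separates as a function of s plus a function of t, so ∇C=0 decouples.
∂C/∂s = 12(s - 3)(s - 2)(s + 1) = 0 at s ∈ {-1, 2, 3}; ∂C/∂t = -24(t - 4)(t - 3)(t + 2) = 0 at t ∈ {-2, 3, 4}.
The Hessian is diagonal: diag(C_ss, C_tt). Second derivatives: C_ss(-1)=144, C_ss(2)=-36, C_ss(3)=48; C_tt(-2)=-720, C_tt(3)=120, C_tt(4)=-144.
Local maxima occur where both diagonal entries negative: (2, -2), (2, 4). Count: 2.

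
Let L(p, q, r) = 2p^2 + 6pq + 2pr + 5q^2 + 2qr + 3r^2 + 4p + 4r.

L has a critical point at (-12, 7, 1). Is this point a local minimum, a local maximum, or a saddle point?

The Hessian is constant: H = [[4, 6, 2], [6, 10, 2], [2, 2, 6]].
Leading principal minors: Δ₁ = 4, Δ₂ = 4, Δ₃ = 16.
All leading minors are positive, so H is positive definite: a local minimum.

local minimum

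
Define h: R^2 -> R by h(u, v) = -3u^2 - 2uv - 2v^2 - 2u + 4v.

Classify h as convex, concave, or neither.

h is quadratic, so its Hessian is the constant matrix H = [[-6, -2], [-2, -4]].
det(H) = 20, tr(H) = -10.
det(H) > 0 and tr(H) < 0, so H is negative definite everywhere: concave.

concave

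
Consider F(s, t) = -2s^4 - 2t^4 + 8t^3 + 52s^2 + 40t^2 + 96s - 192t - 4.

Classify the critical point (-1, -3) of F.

The mixed partial ∂²F/∂s∂t is 0, so the Hessian at any point is diag(F_ss, F_tt) = diag(8(-3s^2 + 13), 8(-3t^2 + 6t + 10)).
At (-1, -3): H = diag(80, -280).
The eigenvalues have opposite signs, so H is indefinite: a saddle point.

saddle point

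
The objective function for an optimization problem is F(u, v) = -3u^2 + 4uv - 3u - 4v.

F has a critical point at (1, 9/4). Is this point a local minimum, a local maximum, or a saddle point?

saddle point

The Hessian of F is constant: H = [[-6, 4], [4, 0]].
det(H) = (-6)·0 − 4² = -16.
Since det(H) < 0, H is indefinite and the critical point is a saddle point.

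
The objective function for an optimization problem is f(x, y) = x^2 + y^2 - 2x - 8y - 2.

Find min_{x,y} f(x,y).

f(x,y) separates as P(x) + Q(y) − 2, so its minimum is min P + min Q − 2.
P'(x) = 2x - 2 vanishes at x ∈ {1}; Q'(y) = 2y - 8 vanishes at y ∈ {4}.
Local minima of P (where P''>0): P(1)=-1. Local minima of Q: Q(4)=-16.
So the global minimum of f is P(1) + Q(4) − 2 = -1 − 16 − 2 = -19, attained at (1, 4).

-19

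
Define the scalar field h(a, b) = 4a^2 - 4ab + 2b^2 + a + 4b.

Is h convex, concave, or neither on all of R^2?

convex

h is quadratic, so its Hessian is the constant matrix H = [[8, -4], [-4, 4]].
det(H) = 16, tr(H) = 12.
det(H) > 0 and tr(H) > 0, so H is positive definite everywhere: convex.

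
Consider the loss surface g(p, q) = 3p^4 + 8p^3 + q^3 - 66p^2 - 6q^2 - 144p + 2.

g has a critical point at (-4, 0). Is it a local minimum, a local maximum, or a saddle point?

The mixed partial ∂²g/∂p∂q is 0, so the Hessian at any point is diag(g_pp, g_qq) = diag(12(3p^2 + 4p - 11), 6(q - 2)).
At (-4, 0): H = diag(252, -12).
The eigenvalues have opposite signs, so H is indefinite: a saddle point.

saddle point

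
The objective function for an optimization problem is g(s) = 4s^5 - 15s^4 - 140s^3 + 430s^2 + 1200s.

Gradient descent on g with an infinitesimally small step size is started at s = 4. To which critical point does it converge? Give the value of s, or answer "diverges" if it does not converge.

5

g'(s) = 20(s - 5)(s - 3)(s + 1)(s + 4), so g'(4) = -800.
Gradient descent moves in the -g' direction, i.e. s is increasing.
The nearest critical point in that direction is s = 5, where g'' = 2160 > 0 (a local minimum). The iterate converges there.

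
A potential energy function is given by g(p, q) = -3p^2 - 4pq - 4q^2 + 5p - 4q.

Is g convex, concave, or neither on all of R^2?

g is quadratic, so its Hessian is the constant matrix H = [[-6, -4], [-4, -8]].
det(H) = 32, tr(H) = -14.
det(H) > 0 and tr(H) < 0, so H is negative definite everywhere: concave.

concave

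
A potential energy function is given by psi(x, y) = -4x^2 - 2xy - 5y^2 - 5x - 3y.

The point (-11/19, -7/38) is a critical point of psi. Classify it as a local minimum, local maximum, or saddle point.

local maximum

The Hessian of psi is constant: H = [[-8, -2], [-2, -10]].
det(H) = (-8)·(-10) − (-2)² = 76.
det(H) > 0 and tr(H) = -18 < 0, so H is negative definite and the point is a local maximum.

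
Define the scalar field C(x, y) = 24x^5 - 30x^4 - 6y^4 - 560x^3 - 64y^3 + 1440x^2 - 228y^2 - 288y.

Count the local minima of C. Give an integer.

C separates as a function of x plus a function of y, so ∇C=0 decouples.
∂C/∂x = 120x(x - 3)(x - 2)(x + 4) = 0 at x ∈ {-4, 0, 2, 3}; ∂C/∂y = -24(y + 1)(y + 3)(y + 4) = 0 at y ∈ {-4, -3, -1}.
The Hessian is diagonal: diag(C_xx, C_yy). Second derivatives: C_xx(-4)=-20160, C_xx(0)=2880, C_xx(2)=-1440, C_xx(3)=2520; C_yy(-4)=-72, C_yy(-3)=48, C_yy(-1)=-144.
Local minima occur where both diagonal entries positive: (0, -3), (3, -3). Count: 2.

2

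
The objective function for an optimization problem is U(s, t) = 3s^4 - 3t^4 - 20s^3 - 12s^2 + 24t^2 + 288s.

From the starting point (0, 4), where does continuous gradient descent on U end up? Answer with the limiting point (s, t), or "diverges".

diverges

U is separable, so gradient descent decouples: s follows -∂U/∂s, t follows -∂U/∂t.
∂U/∂s = 12(s - 4)(s - 3)(s + 2); at s=0 this is 288, so s decreases.
∂U/∂t = -12t(t - 2)(t + 2); at t=4 this is -576, so t increases.
The t-coordinate has no critical point in that direction and runs off to infinity.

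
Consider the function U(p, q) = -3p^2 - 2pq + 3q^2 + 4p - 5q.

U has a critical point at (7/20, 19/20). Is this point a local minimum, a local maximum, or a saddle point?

saddle point

The Hessian of U is constant: H = [[-6, -2], [-2, 6]].
det(H) = (-6)·6 − (-2)² = -40.
Since det(H) < 0, H is indefinite and the critical point is a saddle point.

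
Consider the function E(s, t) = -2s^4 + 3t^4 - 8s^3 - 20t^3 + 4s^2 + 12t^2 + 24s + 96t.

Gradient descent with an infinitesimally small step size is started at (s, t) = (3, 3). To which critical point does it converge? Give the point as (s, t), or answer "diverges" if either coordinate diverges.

E is separable, so gradient descent decouples: s follows -∂E/∂s, t follows -∂E/∂t.
∂E/∂s = -8(s - 1)(s + 1)(s + 3); at s=3 this is -384, so s increases.
∂E/∂t = 12(t - 4)(t - 2)(t + 1); at t=3 this is -48, so t increases.
The s-coordinate has no critical point in that direction and runs off to infinity.

diverges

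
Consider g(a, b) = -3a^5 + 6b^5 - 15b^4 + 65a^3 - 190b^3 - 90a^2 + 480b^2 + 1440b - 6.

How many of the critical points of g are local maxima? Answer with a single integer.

4

g separates as a function of a plus a function of b, so ∇g=0 decouples.
∂g/∂a = -15a(a - 3)(a - 1)(a + 4) = 0 at a ∈ {-4, 0, 1, 3}; ∂g/∂b = 30(b - 4)(b - 3)(b + 1)(b + 4) = 0 at b ∈ {-4, -1, 3, 4}.
The Hessian is diagonal: diag(g_aa, g_bb). Second derivatives: g_aa(-4)=2100, g_aa(0)=-180, g_aa(1)=150, g_aa(3)=-630; g_bb(-4)=-5040, g_bb(-1)=1800, g_bb(3)=-840, g_bb(4)=1200.
Local maxima occur where both diagonal entries negative: (0, -4), (0, 3), (3, -4), (3, 3). Count: 4.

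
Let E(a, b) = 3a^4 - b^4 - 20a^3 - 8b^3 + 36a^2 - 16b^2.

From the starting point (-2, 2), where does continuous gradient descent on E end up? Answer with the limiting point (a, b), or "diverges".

diverges

E is separable, so gradient descent decouples: a follows -∂E/∂a, b follows -∂E/∂b.
∂E/∂a = 12a(a - 3)(a - 2); at a=-2 this is -480, so a increases.
∂E/∂b = -4b(b + 2)(b + 4); at b=2 this is -192, so b increases.
The b-coordinate has no critical point in that direction and runs off to infinity.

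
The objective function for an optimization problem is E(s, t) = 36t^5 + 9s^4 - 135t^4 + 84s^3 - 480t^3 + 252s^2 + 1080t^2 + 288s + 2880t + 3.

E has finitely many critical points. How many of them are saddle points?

E separates as a function of s plus a function of t, so ∇E=0 decouples.
∂E/∂s = 36(s + 1)(s + 2)(s + 4) = 0 at s ∈ {-4, -2, -1}; ∂E/∂t = 180(t - 4)(t - 2)(t + 1)(t + 2) = 0 at t ∈ {-2, -1, 2, 4}.
The Hessian is diagonal: diag(E_ss, E_tt). Second derivatives: E_ss(-4)=216, E_ss(-2)=-72, E_ss(-1)=108; E_tt(-2)=-4320, E_tt(-1)=2700, E_tt(2)=-4320, E_tt(4)=10800.
Saddle points occur where the two diagonal entries have opposite signs: (-4, -2), (-4, 2), (-2, -1), (-2, 4), (-1, -2), (-1, 2). Count: 6.

6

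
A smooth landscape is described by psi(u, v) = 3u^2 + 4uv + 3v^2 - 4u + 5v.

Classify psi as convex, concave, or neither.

psi is quadratic, so its Hessian is the constant matrix H = [[6, 4], [4, 6]].
det(H) = 20, tr(H) = 12.
det(H) > 0 and tr(H) > 0, so H is positive definite everywhere: convex.

convex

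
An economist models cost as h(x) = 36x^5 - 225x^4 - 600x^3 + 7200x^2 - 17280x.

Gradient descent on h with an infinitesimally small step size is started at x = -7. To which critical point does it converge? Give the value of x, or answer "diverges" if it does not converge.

h'(x) = 180(x - 4)(x - 3)(x - 2)(x + 4), so h'(-7) = 534600.
Gradient descent moves in the -h' direction, i.e. x is decreasing.
There is no critical point below x=-7, and h' keeps the same sign, so the iterate runs off to −∞.

diverges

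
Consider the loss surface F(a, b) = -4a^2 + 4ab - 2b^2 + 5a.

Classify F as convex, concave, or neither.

concave

F is quadratic, so its Hessian is the constant matrix H = [[-8, 4], [4, -4]].
det(H) = 16, tr(H) = -12.
det(H) > 0 and tr(H) < 0, so H is negative definite everywhere: concave.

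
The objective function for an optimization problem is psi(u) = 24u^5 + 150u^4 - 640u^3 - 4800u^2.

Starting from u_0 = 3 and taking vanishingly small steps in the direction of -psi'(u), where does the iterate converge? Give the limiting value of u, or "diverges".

psi'(u) = 120u(u - 4)(u + 4)(u + 5), so psi'(3) = -20160.
Gradient descent moves in the -psi' direction, i.e. u is increasing.
The nearest critical point in that direction is u = 4, where psi'' = 34560 > 0 (a local minimum). The iterate converges there.

4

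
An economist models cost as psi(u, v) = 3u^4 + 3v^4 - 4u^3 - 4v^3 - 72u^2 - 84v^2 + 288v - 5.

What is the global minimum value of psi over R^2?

psi(u,v) separates as P(u) + Q(v) − 5, so its minimum is min P + min Q − 5.
P'(u) = 12u(u - 4)(u + 3) vanishes at u ∈ {-3, 0, 4}; Q'(v) = 12(v - 3)(v - 2)(v + 4) vanishes at v ∈ {-4, 2, 3}.
Local minima of P (where P''>0): P(-3)=-297, P(4)=-640. Local minima of Q: Q(-4)=-1472, Q(3)=243.
So the global minimum of psi is P(4) + Q(-4) − 5 = -640 − 1472 − 5 = -2117, attained at (4, -4).

-2117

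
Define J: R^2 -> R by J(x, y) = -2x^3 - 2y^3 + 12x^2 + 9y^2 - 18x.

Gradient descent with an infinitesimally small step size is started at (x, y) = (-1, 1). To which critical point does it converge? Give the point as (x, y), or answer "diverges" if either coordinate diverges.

(1, 0)

J is separable, so gradient descent decouples: x follows -∂J/∂x, y follows -∂J/∂y.
∂J/∂x = -6(x - 3)(x - 1); at x=-1 this is -48, so x increases.
∂J/∂y = -6y(y - 3); at y=1 this is 12, so y decreases.
x converges to its nearest critical value 1 (a local min of the x-part); y converges to 0. The iterate converges to (1, 0).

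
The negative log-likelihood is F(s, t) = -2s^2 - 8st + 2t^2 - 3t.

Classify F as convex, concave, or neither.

neither

F is quadratic, so its Hessian is the constant matrix H = [[-4, -8], [-8, 4]].
det(H) = -80, tr(H) = 0.
det(H) < 0, so H is indefinite: neither convex nor concave.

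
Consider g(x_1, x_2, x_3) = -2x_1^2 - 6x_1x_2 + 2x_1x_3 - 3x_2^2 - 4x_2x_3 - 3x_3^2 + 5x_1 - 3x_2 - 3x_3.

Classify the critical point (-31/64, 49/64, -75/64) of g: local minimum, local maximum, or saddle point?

The Hessian is constant: H = [[-4, -6, 2], [-6, -6, -4], [2, -4, -6]].
Leading principal minors: Δ₁ = -4, Δ₂ = -12, Δ₃ = 256.
The minors fit neither the all-positive nor the alternating-sign pattern, so H is indefinite: a saddle point.

saddle point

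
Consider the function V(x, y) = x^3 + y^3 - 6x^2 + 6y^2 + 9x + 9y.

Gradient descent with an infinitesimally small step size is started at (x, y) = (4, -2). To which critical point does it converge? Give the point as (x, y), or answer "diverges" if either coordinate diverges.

V is separable, so gradient descent decouples: x follows -∂V/∂x, y follows -∂V/∂y.
∂V/∂x = 3(x - 3)(x - 1); at x=4 this is 9, so x decreases.
∂V/∂y = 3(y + 1)(y + 3); at y=-2 this is -3, so y increases.
x converges to its nearest critical value 3 (a local min of the x-part); y converges to -1. The iterate converges to (3, -1).

(3, -1)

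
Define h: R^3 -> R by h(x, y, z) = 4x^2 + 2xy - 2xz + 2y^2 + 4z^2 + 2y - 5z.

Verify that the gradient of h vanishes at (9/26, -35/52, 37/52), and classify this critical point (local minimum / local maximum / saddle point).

local minimum

∇h = (8x + 2y - 2z, 2x + 4y + 2, -2x + 8z - 5); substituting (9/26, -35/52, 37/52) gives ∇h = (0, 0, 0), so (9/26, -35/52, 37/52) is indeed a critical point.
The Hessian is constant: H = [[8, 2, -2], [2, 4, 0], [-2, 0, 8]].
Leading principal minors: Δ₁ = 8, Δ₂ = 28, Δ₃ = 208.
All leading minors are positive, so H is positive definite: a local minimum.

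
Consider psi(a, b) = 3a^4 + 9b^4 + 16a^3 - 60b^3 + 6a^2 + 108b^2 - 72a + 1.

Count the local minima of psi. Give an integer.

4

psi separates as a function of a plus a function of b, so ∇psi=0 decouples.
∂psi/∂a = 12(a - 1)(a + 2)(a + 3) = 0 at a ∈ {-3, -2, 1}; ∂psi/∂b = 36b(b - 3)(b - 2) = 0 at b ∈ {0, 2, 3}.
The Hessian is diagonal: diag(psi_aa, psi_bb). Second derivatives: psi_aa(-3)=48, psi_aa(-2)=-36, psi_aa(1)=144; psi_bb(0)=216, psi_bb(2)=-72, psi_bb(3)=108.
Local minima occur where both diagonal entries positive: (-3, 0), (-3, 3), (1, 0), (1, 3). Count: 4.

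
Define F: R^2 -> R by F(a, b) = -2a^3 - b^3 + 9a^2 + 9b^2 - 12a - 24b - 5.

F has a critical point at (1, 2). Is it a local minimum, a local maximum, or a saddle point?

local minimum

The mixed partial ∂²F/∂a∂b is 0, so the Hessian at any point is diag(F_aa, F_bb) = diag(6(-2a + 3), 6(-b + 3)).
At (1, 2): H = diag(6, 6).
Both eigenvalues are positive, so H is positive definite: a local minimum.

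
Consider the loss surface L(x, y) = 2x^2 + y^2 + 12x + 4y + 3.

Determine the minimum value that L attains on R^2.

-19

L(x,y) separates as P(x) + Q(y) + 3, so its minimum is min P + min Q + 3.
P'(x) = 4x + 12 vanishes at x ∈ {-3}; Q'(y) = 2y + 4 vanishes at y ∈ {-2}.
Local minima of P (where P''>0): P(-3)=-18. Local minima of Q: Q(-2)=-4.
So the global minimum of L is P(-3) + Q(-2) + 3 = -18 − 4 + 3 = -19, attained at (-3, -2).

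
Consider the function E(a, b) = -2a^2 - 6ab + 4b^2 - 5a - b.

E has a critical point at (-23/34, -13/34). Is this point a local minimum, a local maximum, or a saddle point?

saddle point

The Hessian of E is constant: H = [[-4, -6], [-6, 8]].
det(H) = (-4)·8 − (-6)² = -68.
Since det(H) < 0, H is indefinite and the critical point is a saddle point.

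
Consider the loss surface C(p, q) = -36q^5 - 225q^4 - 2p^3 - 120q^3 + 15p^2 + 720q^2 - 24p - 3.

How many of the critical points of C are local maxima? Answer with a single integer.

2

C separates as a function of p plus a function of q, so ∇C=0 decouples.
∂C/∂p = -6(p - 4)(p - 1) = 0 at p ∈ {1, 4}; ∂C/∂q = -180q(q - 1)(q + 2)(q + 4) = 0 at q ∈ {-4, -2, 0, 1}.
The Hessian is diagonal: diag(C_pp, C_qq). Second derivatives: C_pp(1)=18, C_pp(4)=-18; C_qq(-4)=7200, C_qq(-2)=-2160, C_qq(0)=1440, C_qq(1)=-2700.
Local maxima occur where both diagonal entries negative: (4, -2), (4, 1). Count: 2.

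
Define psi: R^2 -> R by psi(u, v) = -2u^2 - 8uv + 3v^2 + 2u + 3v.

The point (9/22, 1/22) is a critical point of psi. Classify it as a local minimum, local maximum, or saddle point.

saddle point

The Hessian of psi is constant: H = [[-4, -8], [-8, 6]].
det(H) = (-4)·6 − (-8)² = -88.
Since det(H) < 0, H is indefinite and the critical point is a saddle point.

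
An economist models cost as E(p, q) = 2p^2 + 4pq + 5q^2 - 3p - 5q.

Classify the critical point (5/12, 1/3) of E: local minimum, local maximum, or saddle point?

local minimum

The Hessian of E is constant: H = [[4, 4], [4, 10]].
det(H) = 4·10 − 4² = 24.
det(H) > 0 and tr(H) = 14 > 0, so H is positive definite and the point is a local minimum.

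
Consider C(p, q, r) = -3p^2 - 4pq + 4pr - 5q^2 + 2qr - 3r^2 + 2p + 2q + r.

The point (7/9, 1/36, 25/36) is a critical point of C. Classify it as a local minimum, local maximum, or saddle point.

The Hessian is constant: H = [[-6, -4, 4], [-4, -10, 2], [4, 2, -6]].
Leading principal minors: Δ₁ = -6, Δ₂ = 44, Δ₃ = -144.
The minors alternate sign starting negative (−, +, −), so H is negative definite: a local maximum.

local maximum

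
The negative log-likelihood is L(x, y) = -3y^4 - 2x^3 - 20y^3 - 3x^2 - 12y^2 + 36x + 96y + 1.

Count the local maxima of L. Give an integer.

L separates as a function of x plus a function of y, so ∇L=0 decouples.
∂L/∂x = -6(x - 2)(x + 3) = 0 at x ∈ {-3, 2}; ∂L/∂y = -12(y - 1)(y + 2)(y + 4) = 0 at y ∈ {-4, -2, 1}.
The Hessian is diagonal: diag(L_xx, L_yy). Second derivatives: L_xx(-3)=30, L_xx(2)=-30; L_yy(-4)=-120, L_yy(-2)=72, L_yy(1)=-180.
Local maxima occur where both diagonal entries negative: (2, -4), (2, 1). Count: 2.

2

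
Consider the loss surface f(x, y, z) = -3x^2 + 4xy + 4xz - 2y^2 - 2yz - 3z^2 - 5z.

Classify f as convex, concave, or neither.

f is quadratic, so its Hessian is the constant matrix H = [[-6, 4, 4], [4, -4, -2], [4, -2, -6]].
Leading principal minors: -6, 8, -24.
Signs alternate −, +, − ⇒ H ≺ 0 ⇒ concave.

concave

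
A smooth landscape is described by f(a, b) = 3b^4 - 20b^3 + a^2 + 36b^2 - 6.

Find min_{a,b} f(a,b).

-6

f(a,b) separates as P(a) + Q(b) − 6, so its minimum is min P + min Q − 6.
P'(a) = 2a vanishes at a ∈ {0}; Q'(b) = 12b(b - 3)(b - 2) vanishes at b ∈ {0, 2, 3}.
Local minima of P (where P''>0): P(0)=0. Local minima of Q: Q(0)=0, Q(3)=27.
So the global minimum of f is P(0) + Q(0) − 6 = 0 + 0 − 6 = -6, attained at (0, 0).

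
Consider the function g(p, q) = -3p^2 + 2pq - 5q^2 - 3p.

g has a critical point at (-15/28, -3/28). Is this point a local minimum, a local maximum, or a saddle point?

local maximum

The Hessian of g is constant: H = [[-6, 2], [2, -10]].
det(H) = (-6)·(-10) − 2² = 56.
det(H) > 0 and tr(H) = -16 < 0, so H is negative definite and the point is a local maximum.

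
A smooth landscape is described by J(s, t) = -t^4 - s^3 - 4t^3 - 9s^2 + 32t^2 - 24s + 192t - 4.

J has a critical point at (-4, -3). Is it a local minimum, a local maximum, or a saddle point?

local minimum

The mixed partial ∂²J/∂s∂t is 0, so the Hessian at any point is diag(J_ss, J_tt) = diag(-6(s + 3), 4(-3t^2 - 6t + 16)).
At (-4, -3): H = diag(6, 28).
Both eigenvalues are positive, so H is positive definite: a local minimum.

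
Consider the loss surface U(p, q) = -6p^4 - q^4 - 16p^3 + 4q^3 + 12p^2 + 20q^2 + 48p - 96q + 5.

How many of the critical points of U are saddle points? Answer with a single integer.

4

U separates as a function of p plus a function of q, so ∇U=0 decouples.
∂U/∂p = -24(p - 1)(p + 1)(p + 2) = 0 at p ∈ {-2, -1, 1}; ∂U/∂q = -4(q - 4)(q - 2)(q + 3) = 0 at q ∈ {-3, 2, 4}.
The Hessian is diagonal: diag(U_pp, U_qq). Second derivatives: U_pp(-2)=-72, U_pp(-1)=48, U_pp(1)=-144; U_qq(-3)=-140, U_qq(2)=40, U_qq(4)=-56.
Saddle points occur where the two diagonal entries have opposite signs: (-2, 2), (-1, -3), (-1, 4), (1, 2). Count: 4.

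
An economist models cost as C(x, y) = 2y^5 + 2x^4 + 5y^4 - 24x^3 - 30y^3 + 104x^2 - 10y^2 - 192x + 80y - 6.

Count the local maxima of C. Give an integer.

C separates as a function of x plus a function of y, so ∇C=0 decouples.
∂C/∂x = 8(x - 4)(x - 3)(x - 2) = 0 at x ∈ {2, 3, 4}; ∂C/∂y = 10(y - 2)(y - 1)(y + 1)(y + 4) = 0 at y ∈ {-4, -1, 1, 2}.
The Hessian is diagonal: diag(C_xx, C_yy). Second derivatives: C_xx(2)=16, C_xx(3)=-8, C_xx(4)=16; C_yy(-4)=-900, C_yy(-1)=180, C_yy(1)=-100, C_yy(2)=180.
Local maxima occur where both diagonal entries negative: (3, -4), (3, 1). Count: 2.

2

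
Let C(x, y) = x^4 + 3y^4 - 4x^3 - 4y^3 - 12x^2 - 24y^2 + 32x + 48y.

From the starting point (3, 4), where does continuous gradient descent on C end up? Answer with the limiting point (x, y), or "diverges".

(4, 2)

C is separable, so gradient descent decouples: x follows -∂C/∂x, y follows -∂C/∂y.
∂C/∂x = 4(x - 4)(x - 1)(x + 2); at x=3 this is -40, so x increases.
∂C/∂y = 12(y - 2)(y - 1)(y + 2); at y=4 this is 432, so y decreases.
x converges to its nearest critical value 4 (a local min of the x-part); y converges to 2. The iterate converges to (4, 2).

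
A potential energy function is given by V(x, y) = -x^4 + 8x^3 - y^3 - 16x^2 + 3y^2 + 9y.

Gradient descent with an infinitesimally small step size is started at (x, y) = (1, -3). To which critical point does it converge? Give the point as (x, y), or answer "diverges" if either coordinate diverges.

(2, -1)

V is separable, so gradient descent decouples: x follows -∂V/∂x, y follows -∂V/∂y.
∂V/∂x = -4x(x - 4)(x - 2); at x=1 this is -12, so x increases.
∂V/∂y = -3(y - 3)(y + 1); at y=-3 this is -36, so y increases.
x converges to its nearest critical value 2 (a local min of the x-part); y converges to -1. The iterate converges to (2, -1).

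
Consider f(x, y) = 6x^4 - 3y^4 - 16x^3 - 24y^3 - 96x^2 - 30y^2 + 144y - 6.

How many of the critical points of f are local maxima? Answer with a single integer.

f separates as a function of x plus a function of y, so ∇f=0 decouples.
∂f/∂x = 24x(x - 4)(x + 2) = 0 at x ∈ {-2, 0, 4}; ∂f/∂y = -12(y - 1)(y + 3)(y + 4) = 0 at y ∈ {-4, -3, 1}.
The Hessian is diagonal: diag(f_xx, f_yy). Second derivatives: f_xx(-2)=288, f_xx(0)=-192, f_xx(4)=576; f_yy(-4)=-60, f_yy(-3)=48, f_yy(1)=-240.
Local maxima occur where both diagonal entries negative: (0, -4), (0, 1). Count: 2.

2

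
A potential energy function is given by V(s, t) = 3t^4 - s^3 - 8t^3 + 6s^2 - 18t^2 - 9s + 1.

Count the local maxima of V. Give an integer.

1

V separates as a function of s plus a function of t, so ∇V=0 decouples.
∂V/∂s = -3(s - 3)(s - 1) = 0 at s ∈ {1, 3}; ∂V/∂t = 12t(t - 3)(t + 1) = 0 at t ∈ {-1, 0, 3}.
The Hessian is diagonal: diag(V_ss, V_tt). Second derivatives: V_ss(1)=6, V_ss(3)=-6; V_tt(-1)=48, V_tt(0)=-36, V_tt(3)=144.
Local maxima occur where both diagonal entries negative: (3, 0). Count: 1.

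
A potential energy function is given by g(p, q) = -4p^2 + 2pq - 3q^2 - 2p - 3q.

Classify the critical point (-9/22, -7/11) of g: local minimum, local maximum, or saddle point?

local maximum

The Hessian of g is constant: H = [[-8, 2], [2, -6]].
det(H) = (-8)·(-6) − 2² = 44.
det(H) > 0 and tr(H) = -14 < 0, so H is negative definite and the point is a local maximum.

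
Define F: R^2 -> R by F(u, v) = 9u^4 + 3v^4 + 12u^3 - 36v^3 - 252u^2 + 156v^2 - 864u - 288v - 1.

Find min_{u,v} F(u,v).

F(u,v) separates as P(u) + Q(v) − 1, so its minimum is min P + min Q − 1.
P'(u) = 36(u - 4)(u + 2)(u + 3) vanishes at u ∈ {-3, -2, 4}; Q'(v) = 12(v - 4)(v - 3)(v - 2) vanishes at v ∈ {2, 3, 4}.
Local minima of P (where P''>0): P(-3)=729, P(4)=-4416. Local minima of Q: Q(2)=-192, Q(4)=-192.
So the global minimum of F is P(4) + Q(2) − 1 = -4416 − 192 − 1 = -4609, attained at (4, 2).

-4609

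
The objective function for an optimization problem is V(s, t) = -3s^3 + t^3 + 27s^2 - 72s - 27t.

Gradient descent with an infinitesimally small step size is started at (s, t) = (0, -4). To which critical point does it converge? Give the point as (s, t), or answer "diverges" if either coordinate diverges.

V is separable, so gradient descent decouples: s follows -∂V/∂s, t follows -∂V/∂t.
∂V/∂s = -9(s - 4)(s - 2); at s=0 this is -72, so s increases.
∂V/∂t = 3(t - 3)(t + 3); at t=-4 this is 21, so t decreases.
The t-coordinate has no critical point in that direction and runs off to infinity.

diverges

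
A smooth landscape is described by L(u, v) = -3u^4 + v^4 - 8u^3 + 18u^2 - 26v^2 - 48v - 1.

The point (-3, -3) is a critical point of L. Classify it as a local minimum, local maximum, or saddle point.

saddle point

The mixed partial ∂²L/∂u∂v is 0, so the Hessian at any point is diag(L_uu, L_vv) = diag(12(-3u^2 - 4u + 3), 4(3v^2 - 13)).
At (-3, -3): H = diag(-144, 56).
The eigenvalues have opposite signs, so H is indefinite: a saddle point.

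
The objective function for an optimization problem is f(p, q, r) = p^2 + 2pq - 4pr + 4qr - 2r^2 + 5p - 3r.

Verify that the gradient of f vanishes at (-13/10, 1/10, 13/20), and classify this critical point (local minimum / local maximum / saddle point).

saddle point

∇f = (2p + 2q - 4r + 5, 2p + 4r, -4p + 4q - 4r - 3); substituting (-13/10, 1/10, 13/20) gives ∇f = (0, 0, 0), so (-13/10, 1/10, 13/20) is indeed a critical point.
The Hessian is constant: H = [[2, 2, -4], [2, 0, 4], [-4, 4, -4]].
Leading principal minors: Δ₁ = 2, Δ₂ = -4, Δ₃ = -80.
The minors fit neither the all-positive nor the alternating-sign pattern, so H is indefinite: a saddle point.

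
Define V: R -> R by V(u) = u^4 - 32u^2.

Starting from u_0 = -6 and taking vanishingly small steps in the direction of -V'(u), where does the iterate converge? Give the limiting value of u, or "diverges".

-4

V'(u) = 4u(u - 4)(u + 4), so V'(-6) = -480.
Gradient descent moves in the -V' direction, i.e. u is increasing.
The nearest critical point in that direction is u = -4, where V'' = 128 > 0 (a local minimum). The iterate converges there.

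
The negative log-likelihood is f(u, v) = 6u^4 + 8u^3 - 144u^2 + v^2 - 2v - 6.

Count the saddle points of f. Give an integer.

1

f separates as a function of u plus a function of v, so ∇f=0 decouples.
∂f/∂u = 24u(u - 3)(u + 4) = 0 at u ∈ {-4, 0, 3}; ∂f/∂v = 2(v - 1) = 0 at v ∈ {1}.
The Hessian is diagonal: diag(f_uu, f_vv). Second derivatives: f_uu(-4)=672, f_uu(0)=-288, f_uu(3)=504; f_vv(1)=2.
Saddle points occur where the two diagonal entries have opposite signs: (0, 1). Count: 1.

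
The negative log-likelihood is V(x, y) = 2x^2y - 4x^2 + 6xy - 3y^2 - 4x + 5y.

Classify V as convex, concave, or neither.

neither

The term 2x^2y is cubic, so the Hessian is not constant.
∂²V/∂x² = 4y - 8, which takes both signs as y varies (negative for sufficiently negative y). A diagonal entry of the Hessian changing sign means the Hessian is neither positive- nor negative-semidefinite on all of R^2.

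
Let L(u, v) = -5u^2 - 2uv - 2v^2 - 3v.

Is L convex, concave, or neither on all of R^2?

concave

L is quadratic, so its Hessian is the constant matrix H = [[-10, -2], [-2, -4]].
det(H) = 36, tr(H) = -14.
det(H) > 0 and tr(H) < 0, so H is negative definite everywhere: concave.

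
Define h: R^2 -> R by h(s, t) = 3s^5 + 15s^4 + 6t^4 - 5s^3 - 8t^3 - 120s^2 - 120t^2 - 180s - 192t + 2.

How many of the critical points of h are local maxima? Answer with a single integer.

2

h separates as a function of s plus a function of t, so ∇h=0 decouples.
∂h/∂s = 15(s - 2)(s + 1)(s + 2)(s + 3) = 0 at s ∈ {-3, -2, -1, 2}; ∂h/∂t = 24(t - 4)(t + 1)(t + 2) = 0 at t ∈ {-2, -1, 4}.
The Hessian is diagonal: diag(h_ss, h_tt). Second derivatives: h_ss(-3)=-150, h_ss(-2)=60, h_ss(-1)=-90, h_ss(2)=900; h_tt(-2)=144, h_tt(-1)=-120, h_tt(4)=720.
Local maxima occur where both diagonal entries negative: (-3, -1), (-1, -1). Count: 2.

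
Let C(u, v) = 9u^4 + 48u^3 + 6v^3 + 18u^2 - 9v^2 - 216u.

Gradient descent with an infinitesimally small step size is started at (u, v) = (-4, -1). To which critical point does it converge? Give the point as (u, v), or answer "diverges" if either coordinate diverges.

C is separable, so gradient descent decouples: u follows -∂C/∂u, v follows -∂C/∂v.
∂C/∂u = 36(u - 1)(u + 2)(u + 3); at u=-4 this is -360, so u increases.
∂C/∂v = 18v(v - 1); at v=-1 this is 36, so v decreases.
The v-coordinate has no critical point in that direction and runs off to infinity.

diverges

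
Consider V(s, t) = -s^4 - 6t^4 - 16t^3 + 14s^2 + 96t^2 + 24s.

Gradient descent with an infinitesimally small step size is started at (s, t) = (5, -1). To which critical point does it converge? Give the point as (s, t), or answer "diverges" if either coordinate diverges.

diverges

V is separable, so gradient descent decouples: s follows -∂V/∂s, t follows -∂V/∂t.
∂V/∂s = -4(s - 3)(s + 1)(s + 2); at s=5 this is -336, so s increases.
∂V/∂t = -24t(t - 2)(t + 4); at t=-1 this is -216, so t increases.
The s-coordinate has no critical point in that direction and runs off to infinity.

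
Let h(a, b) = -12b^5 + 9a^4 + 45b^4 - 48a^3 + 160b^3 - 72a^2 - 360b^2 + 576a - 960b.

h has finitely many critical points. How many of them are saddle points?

6

h separates as a function of a plus a function of b, so ∇h=0 decouples.
∂h/∂a = 36(a - 4)(a - 2)(a + 2) = 0 at a ∈ {-2, 2, 4}; ∂h/∂b = -60(b - 4)(b - 2)(b + 1)(b + 2) = 0 at b ∈ {-2, -1, 2, 4}.
The Hessian is diagonal: diag(h_aa, h_bb). Second derivatives: h_aa(-2)=864, h_aa(2)=-288, h_aa(4)=432; h_bb(-2)=1440, h_bb(-1)=-900, h_bb(2)=1440, h_bb(4)=-3600.
Saddle points occur where the two diagonal entries have opposite signs: (-2, -1), (-2, 4), (2, -2), (2, 2), (4, -1), (4, 4). Count: 6.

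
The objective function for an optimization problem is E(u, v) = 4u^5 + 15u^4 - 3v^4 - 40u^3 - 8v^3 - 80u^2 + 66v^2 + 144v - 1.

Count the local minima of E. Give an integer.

2

E separates as a function of u plus a function of v, so ∇E=0 decouples.
∂E/∂u = 20u(u - 2)(u + 1)(u + 4) = 0 at u ∈ {-4, -1, 0, 2}; ∂E/∂v = -12(v - 3)(v + 1)(v + 4) = 0 at v ∈ {-4, -1, 3}.
The Hessian is diagonal: diag(E_uu, E_vv). Second derivatives: E_uu(-4)=-1440, E_uu(-1)=180, E_uu(0)=-160, E_uu(2)=720; E_vv(-4)=-252, E_vv(-1)=144, E_vv(3)=-336.
Local minima occur where both diagonal entries positive: (-1, -1), (2, -1). Count: 2.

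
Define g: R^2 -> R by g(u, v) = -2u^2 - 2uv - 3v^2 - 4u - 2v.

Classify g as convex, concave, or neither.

concave

g is quadratic, so its Hessian is the constant matrix H = [[-4, -2], [-2, -6]].
det(H) = 20, tr(H) = -10.
det(H) > 0 and tr(H) < 0, so H is negative definite everywhere: concave.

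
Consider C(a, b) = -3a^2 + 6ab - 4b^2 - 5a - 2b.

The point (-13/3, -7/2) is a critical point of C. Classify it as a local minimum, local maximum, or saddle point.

The Hessian of C is constant: H = [[-6, 6], [6, -8]].
det(H) = (-6)·(-8) − 6² = 12.
det(H) > 0 and tr(H) = -14 < 0, so H is negative definite and the point is a local maximum.

local maximum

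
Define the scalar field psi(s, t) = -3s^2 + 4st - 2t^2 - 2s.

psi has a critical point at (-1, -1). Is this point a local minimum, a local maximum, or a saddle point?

local maximum

The Hessian of psi is constant: H = [[-6, 4], [4, -4]].
det(H) = (-6)·(-4) − 4² = 8.
det(H) > 0 and tr(H) = -10 < 0, so H is negative definite and the point is a local maximum.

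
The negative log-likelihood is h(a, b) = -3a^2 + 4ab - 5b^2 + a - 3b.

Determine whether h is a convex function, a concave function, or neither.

concave

h is quadratic, so its Hessian is the constant matrix H = [[-6, 4], [4, -10]].
det(H) = 44, tr(H) = -16.
det(H) > 0 and tr(H) < 0, so H is negative definite everywhere: concave.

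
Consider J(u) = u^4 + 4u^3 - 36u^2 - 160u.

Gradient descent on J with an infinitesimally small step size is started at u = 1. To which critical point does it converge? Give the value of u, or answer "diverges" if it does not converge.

4

J'(u) = 4(u - 4)(u + 2)(u + 5), so J'(1) = -216.
Gradient descent moves in the -J' direction, i.e. u is increasing.
The nearest critical point in that direction is u = 4, where J'' = 216 > 0 (a local minimum). The iterate converges there.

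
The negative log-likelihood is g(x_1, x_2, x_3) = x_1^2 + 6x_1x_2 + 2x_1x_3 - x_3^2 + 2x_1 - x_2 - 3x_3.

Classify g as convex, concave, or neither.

neither

g is quadratic, so its Hessian is the constant matrix H = [[2, 6, 2], [6, 0, 0], [2, 0, -2]].
Leading principal minors: 2, -36, 72.
Neither pattern holds ⇒ H is indefinite ⇒ neither convex nor concave.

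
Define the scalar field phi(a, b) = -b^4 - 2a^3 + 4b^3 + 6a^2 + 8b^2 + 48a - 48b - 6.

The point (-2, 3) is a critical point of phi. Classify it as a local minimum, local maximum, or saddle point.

saddle point

The mixed partial ∂²phi/∂a∂b is 0, so the Hessian at any point is diag(phi_aa, phi_bb) = diag(12(-a + 1), 4(-3b^2 + 6b + 4)).
At (-2, 3): H = diag(36, -20).
The eigenvalues have opposite signs, so H is indefinite: a saddle point.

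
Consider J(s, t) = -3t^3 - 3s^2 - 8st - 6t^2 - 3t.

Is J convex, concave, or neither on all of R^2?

neither

The term -3t^3 is cubic, so the Hessian is not constant.
∂²J/∂t² = -18t - 12, which takes both signs as t varies (negative for sufficiently large t). A diagonal entry of the Hessian changing sign means the Hessian is neither positive- nor negative-semidefinite on all of R^2.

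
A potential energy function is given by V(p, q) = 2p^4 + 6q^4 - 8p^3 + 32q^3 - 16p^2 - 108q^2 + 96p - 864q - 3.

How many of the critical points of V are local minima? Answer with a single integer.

V separates as a function of p plus a function of q, so ∇V=0 decouples.
∂V/∂p = 8(p - 3)(p - 2)(p + 2) = 0 at p ∈ {-2, 2, 3}; ∂V/∂q = 24(q - 3)(q + 3)(q + 4) = 0 at q ∈ {-4, -3, 3}.
The Hessian is diagonal: diag(V_pp, V_qq). Second derivatives: V_pp(-2)=160, V_pp(2)=-32, V_pp(3)=40; V_qq(-4)=168, V_qq(-3)=-144, V_qq(3)=1008.
Local minima occur where both diagonal entries positive: (-2, -4), (-2, 3), (3, -4), (3, 3). Count: 4.

4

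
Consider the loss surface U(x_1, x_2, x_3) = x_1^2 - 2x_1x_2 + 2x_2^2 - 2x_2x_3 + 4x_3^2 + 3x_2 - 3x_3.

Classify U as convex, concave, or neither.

U is quadratic, so its Hessian is the constant matrix H = [[2, -2, 0], [-2, 4, -2], [0, -2, 8]].
Leading principal minors: 2, 4, 24.
All positive ⇒ H ≻ 0 ⇒ convex.

convex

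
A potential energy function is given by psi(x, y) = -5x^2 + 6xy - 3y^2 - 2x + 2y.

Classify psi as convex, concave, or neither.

concave

psi is quadratic, so its Hessian is the constant matrix H = [[-10, 6], [6, -6]].
det(H) = 24, tr(H) = -16.
det(H) > 0 and tr(H) < 0, so H is negative definite everywhere: concave.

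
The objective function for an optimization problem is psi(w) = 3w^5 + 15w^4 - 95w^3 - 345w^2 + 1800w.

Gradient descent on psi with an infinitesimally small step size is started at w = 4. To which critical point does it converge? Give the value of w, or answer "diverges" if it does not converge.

psi'(w) = 15(w - 3)(w - 2)(w + 4)(w + 5), so psi'(4) = 2160.
Gradient descent moves in the -psi' direction, i.e. w is decreasing.
The nearest critical point in that direction is w = 3, where psi'' = 840 > 0 (a local minimum). The iterate converges there.

3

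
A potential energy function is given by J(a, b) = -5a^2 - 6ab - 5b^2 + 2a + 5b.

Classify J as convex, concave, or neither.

concave

J is quadratic, so its Hessian is the constant matrix H = [[-10, -6], [-6, -10]].
det(H) = 64, tr(H) = -20.
det(H) > 0 and tr(H) < 0, so H is negative definite everywhere: concave.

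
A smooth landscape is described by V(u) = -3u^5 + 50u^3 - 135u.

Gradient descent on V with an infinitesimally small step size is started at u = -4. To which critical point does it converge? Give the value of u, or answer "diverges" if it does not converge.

V'(u) = -15(u - 3)(u - 1)(u + 1)(u + 3), so V'(-4) = -1575.
Gradient descent moves in the -V' direction, i.e. u is increasing.
The nearest critical point in that direction is u = -3, where V'' = 720 > 0 (a local minimum). The iterate converges there.

-3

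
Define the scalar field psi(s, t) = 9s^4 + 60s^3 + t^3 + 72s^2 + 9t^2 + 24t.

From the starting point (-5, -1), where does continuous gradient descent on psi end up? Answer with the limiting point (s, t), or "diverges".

psi is separable, so gradient descent decouples: s follows -∂psi/∂s, t follows -∂psi/∂t.
∂psi/∂s = 36s(s + 1)(s + 4); at s=-5 this is -720, so s increases.
∂psi/∂t = 3(t + 2)(t + 4); at t=-1 this is 9, so t decreases.
s converges to its nearest critical value -4 (a local min of the s-part); t converges to -2. The iterate converges to (-4, -2).

(-4, -2)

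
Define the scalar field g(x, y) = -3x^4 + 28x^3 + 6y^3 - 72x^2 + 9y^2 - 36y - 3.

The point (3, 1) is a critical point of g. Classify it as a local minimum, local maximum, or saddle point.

local minimum

The mixed partial ∂²g/∂x∂y is 0, so the Hessian at any point is diag(g_xx, g_yy) = diag(12(-3x^2 + 14x - 12), 18(2y + 1)).
At (3, 1): H = diag(36, 54).
Both eigenvalues are positive, so H is positive definite: a local minimum.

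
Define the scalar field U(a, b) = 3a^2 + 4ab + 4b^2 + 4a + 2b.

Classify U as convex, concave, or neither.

U is quadratic, so its Hessian is the constant matrix H = [[6, 4], [4, 8]].
det(H) = 32, tr(H) = 14.
det(H) > 0 and tr(H) > 0, so H is positive definite everywhere: convex.

convex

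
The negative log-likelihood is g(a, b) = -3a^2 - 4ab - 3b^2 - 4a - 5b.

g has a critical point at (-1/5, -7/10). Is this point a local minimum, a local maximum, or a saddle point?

The Hessian of g is constant: H = [[-6, -4], [-4, -6]].
det(H) = (-6)·(-6) − (-4)² = 20.
det(H) > 0 and tr(H) = -12 < 0, so H is negative definite and the point is a local maximum.

local maximum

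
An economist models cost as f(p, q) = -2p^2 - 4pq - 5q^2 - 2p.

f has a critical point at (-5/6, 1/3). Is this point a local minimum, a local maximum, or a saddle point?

local maximum

The Hessian of f is constant: H = [[-4, -4], [-4, -10]].
det(H) = (-4)·(-10) − (-4)² = 24.
det(H) > 0 and tr(H) = -14 < 0, so H is negative definite and the point is a local maximum.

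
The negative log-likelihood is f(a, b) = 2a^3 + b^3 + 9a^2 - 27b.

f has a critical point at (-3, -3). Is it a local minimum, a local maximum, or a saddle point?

local maximum

The mixed partial ∂²f/∂a∂b is 0, so the Hessian at any point is diag(f_aa, f_bb) = diag(6(2a + 3), 6b).
At (-3, -3): H = diag(-18, -18).
Both eigenvalues are negative, so H is negative definite: a local maximum.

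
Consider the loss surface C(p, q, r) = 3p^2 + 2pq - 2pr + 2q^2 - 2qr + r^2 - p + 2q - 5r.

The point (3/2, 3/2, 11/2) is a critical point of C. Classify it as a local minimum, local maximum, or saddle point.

The Hessian is constant: H = [[6, 2, -2], [2, 4, -2], [-2, -2, 2]].
Leading principal minors: Δ₁ = 6, Δ₂ = 20, Δ₃ = 16.
All leading minors are positive, so H is positive definite: a local minimum.

local minimum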